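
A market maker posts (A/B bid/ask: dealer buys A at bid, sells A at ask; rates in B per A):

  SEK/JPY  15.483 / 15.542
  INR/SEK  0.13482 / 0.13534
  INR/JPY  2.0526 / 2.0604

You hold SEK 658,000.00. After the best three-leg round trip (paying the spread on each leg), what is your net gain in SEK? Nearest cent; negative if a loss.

Net profit: SEK 8,628.37

Best loop SEK → JPY → INR → SEK:
SEK 658,000.00 × 15.483 (sell SEK at bid) = JPY 10,187,814
JPY 10,187,814 ÷ 2.0604 (buy INR at ask) = INR 4,944,580.66
INR 4,944,580.66 × 0.13482 (sell INR at bid) = SEK 666,628.37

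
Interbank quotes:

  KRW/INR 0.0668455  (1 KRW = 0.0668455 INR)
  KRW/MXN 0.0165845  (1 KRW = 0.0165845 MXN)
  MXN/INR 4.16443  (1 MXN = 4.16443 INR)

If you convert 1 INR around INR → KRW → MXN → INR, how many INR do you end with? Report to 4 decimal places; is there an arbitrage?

1.0332 (arbitrage exists)

Around INR → KRW → MXN → INR: 1 ÷ 0.0668455 × 0.0165845 × 4.16443 = 1.033203
Product > 1; profitable direction is INR → KRW → MXN → INR.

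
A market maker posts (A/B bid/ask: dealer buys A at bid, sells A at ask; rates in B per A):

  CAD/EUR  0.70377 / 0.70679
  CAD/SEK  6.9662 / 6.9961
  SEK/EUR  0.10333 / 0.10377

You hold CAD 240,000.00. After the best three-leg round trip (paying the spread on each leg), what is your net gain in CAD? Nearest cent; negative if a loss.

Net profit: CAD 4,423.64

Best loop CAD → SEK → EUR → CAD:
CAD 240,000.00 × 6.9662 (sell CAD at bid) = SEK 1,671,888.00
SEK 1,671,888.00 × 0.10333 (sell SEK at bid) = EUR 172,756.19
EUR 172,756.19 ÷ 0.70679 (buy CAD at ask) = CAD 244,423.64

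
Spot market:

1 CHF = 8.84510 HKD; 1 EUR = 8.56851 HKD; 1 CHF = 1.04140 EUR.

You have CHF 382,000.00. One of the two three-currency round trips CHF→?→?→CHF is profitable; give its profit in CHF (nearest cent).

Profit: CHF 3,374.96

Profitable loop is CHF → EUR → HKD → CHF:
CHF 382,000.00 × 1.04140 = EUR 397,814.80
EUR 397,814.80 × 8.56851 = HKD 3,408,680.09
HKD 3,408,680.09 ÷ 8.84510 = CHF 385,374.96
Profit = CHF 385,374.96 − CHF 382,000.00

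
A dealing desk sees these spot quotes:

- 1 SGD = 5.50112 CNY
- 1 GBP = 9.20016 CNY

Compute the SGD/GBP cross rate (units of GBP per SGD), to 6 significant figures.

SGD/GBP = 0.597937

1 SGD × 5.50112 = 5.50112 CNY
5.50112 CNY ÷ 9.20016 = 0.597937 GBP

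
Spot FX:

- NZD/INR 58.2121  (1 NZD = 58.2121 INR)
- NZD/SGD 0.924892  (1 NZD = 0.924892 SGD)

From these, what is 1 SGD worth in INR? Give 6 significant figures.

SGD/INR = 62.9393

1 SGD ÷ 0.924892 = 1.08121 NZD
1.08121 NZD × 58.2121 = 62.9393 INR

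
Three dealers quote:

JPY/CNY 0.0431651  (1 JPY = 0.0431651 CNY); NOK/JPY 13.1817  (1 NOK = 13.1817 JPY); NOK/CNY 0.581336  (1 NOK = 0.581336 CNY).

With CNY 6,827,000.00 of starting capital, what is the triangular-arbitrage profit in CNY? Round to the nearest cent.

Profit: CNY 148,140.28

Profitable loop is CNY → JPY → NOK → CNY:
CNY 6,827,000.00 ÷ 0.0431651 = JPY 158,160,180
JPY 158,160,180 ÷ 13.1817 = NOK 11,998,466.08
NOK 11,998,466.08 × 0.581336 = CNY 6,975,140.28
Profit = CNY 6,975,140.28 − CNY 6,827,000.00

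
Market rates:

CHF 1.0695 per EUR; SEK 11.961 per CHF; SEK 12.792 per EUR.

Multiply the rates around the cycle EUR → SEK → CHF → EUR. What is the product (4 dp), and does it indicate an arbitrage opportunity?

Around EUR → SEK → CHF → EUR: 1 × 12.792 ÷ 11.961 ÷ 1.0695 = 0.999977
Product ≈ 1 (deviation 0.002%, within rounding noise).

1.0000 (no arbitrage)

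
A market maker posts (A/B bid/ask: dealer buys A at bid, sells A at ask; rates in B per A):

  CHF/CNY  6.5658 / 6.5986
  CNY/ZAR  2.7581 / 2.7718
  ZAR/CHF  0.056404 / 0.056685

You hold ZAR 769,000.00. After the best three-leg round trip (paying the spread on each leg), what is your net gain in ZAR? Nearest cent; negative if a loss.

Net profit: ZAR 16,477.78

Best loop ZAR → CHF → CNY → ZAR:
ZAR 769,000.00 × 0.056404 (sell ZAR at bid) = CHF 43,374.68
CHF 43,374.68 × 6.5658 (sell CHF at bid) = CNY 284,789.45
CNY 284,789.45 × 2.7581 (sell CNY at bid) = ZAR 785,477.78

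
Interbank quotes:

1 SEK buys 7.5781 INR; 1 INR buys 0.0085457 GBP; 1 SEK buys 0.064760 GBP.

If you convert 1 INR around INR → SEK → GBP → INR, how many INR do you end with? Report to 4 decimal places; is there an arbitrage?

Around INR → SEK → GBP → INR: 1 ÷ 7.5781 × 0.064760 ÷ 0.0085457 = 0.999997
Product ≈ 1 (deviation 0.000%, within rounding noise).

1.0000 (no arbitrage)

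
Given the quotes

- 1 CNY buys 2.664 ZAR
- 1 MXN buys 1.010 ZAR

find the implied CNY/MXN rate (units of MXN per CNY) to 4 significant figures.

CNY/MXN = 2.638

1 CNY × 2.664 = 2.664 ZAR
2.664 ZAR ÷ 1.010 = 2.63762 MXN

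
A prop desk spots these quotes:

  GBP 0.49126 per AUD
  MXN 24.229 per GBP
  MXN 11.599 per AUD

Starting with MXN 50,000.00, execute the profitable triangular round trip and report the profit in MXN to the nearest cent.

Profitable loop is MXN → AUD → GBP → MXN:
MXN 50,000.00 ÷ 11.599 = AUD 4,310.72
AUD 4,310.72 × 0.49126 = GBP 2,117.68
GBP 2,117.68 × 24.229 = MXN 51,309.33
Profit = MXN 51,309.33 − MXN 50,000.00

Profit: MXN 1,309.33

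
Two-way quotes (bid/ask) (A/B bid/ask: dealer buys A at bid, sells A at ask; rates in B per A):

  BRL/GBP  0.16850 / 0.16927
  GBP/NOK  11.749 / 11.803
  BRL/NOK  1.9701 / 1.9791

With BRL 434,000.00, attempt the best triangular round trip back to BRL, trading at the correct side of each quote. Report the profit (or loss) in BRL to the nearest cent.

Best loop BRL → GBP → NOK → BRL:
BRL 434,000.00 × 0.16850 (sell BRL at bid) = GBP 73,129.00
GBP 73,129.00 × 11.749 (sell GBP at bid) = NOK 859,192.62
NOK 859,192.62 ÷ 1.9791 (buy BRL at ask) = BRL 434,133.00

Net profit: BRL 133.00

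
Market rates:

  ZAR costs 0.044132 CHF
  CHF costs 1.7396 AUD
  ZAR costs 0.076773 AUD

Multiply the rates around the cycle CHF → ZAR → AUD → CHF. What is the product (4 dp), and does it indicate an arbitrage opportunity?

1.0000 (no arbitrage)

Around CHF → ZAR → AUD → CHF: 1 ÷ 0.044132 × 0.076773 ÷ 1.7396 = 1.000013
Product ≈ 1 (deviation 0.001%, within rounding noise).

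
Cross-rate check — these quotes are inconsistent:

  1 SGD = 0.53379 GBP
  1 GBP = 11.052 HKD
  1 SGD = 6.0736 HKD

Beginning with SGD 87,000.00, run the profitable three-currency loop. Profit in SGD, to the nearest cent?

Profit: SGD 2,568.26

Profitable loop is SGD → HKD → GBP → SGD:
SGD 87,000.00 × 6.0736 = HKD 528,403.20
HKD 528,403.20 ÷ 11.052 = GBP 47,810.64
GBP 47,810.64 ÷ 0.53379 = SGD 89,568.26
Profit = SGD 89,568.26 − SGD 87,000.00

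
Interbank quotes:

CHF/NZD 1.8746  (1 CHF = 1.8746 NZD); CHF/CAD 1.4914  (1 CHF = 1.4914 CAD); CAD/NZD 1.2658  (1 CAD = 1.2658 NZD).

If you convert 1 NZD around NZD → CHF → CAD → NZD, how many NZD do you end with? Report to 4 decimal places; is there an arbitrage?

1.0070 (arbitrage exists)

Around NZD → CHF → CAD → NZD: 1 ÷ 1.8746 × 1.4914 × 1.2658 = 1.007049
Product > 1; profitable direction is NZD → CHF → CAD → NZD.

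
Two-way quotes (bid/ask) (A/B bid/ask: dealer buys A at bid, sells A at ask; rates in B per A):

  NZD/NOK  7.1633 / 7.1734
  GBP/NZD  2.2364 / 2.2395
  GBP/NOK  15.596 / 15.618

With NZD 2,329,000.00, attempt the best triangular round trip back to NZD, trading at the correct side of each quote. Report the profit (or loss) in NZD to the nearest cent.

Best loop NZD → NOK → GBP → NZD:
NZD 2,329,000.00 × 7.1633 (sell NZD at bid) = NOK 16,683,325.70
NOK 16,683,325.70 ÷ 15.618 (buy GBP at ask) = GBP 1,068,211.40
GBP 1,068,211.40 × 2.2364 (sell GBP at bid) = NZD 2,388,947.98

Net profit: NZD 59,947.98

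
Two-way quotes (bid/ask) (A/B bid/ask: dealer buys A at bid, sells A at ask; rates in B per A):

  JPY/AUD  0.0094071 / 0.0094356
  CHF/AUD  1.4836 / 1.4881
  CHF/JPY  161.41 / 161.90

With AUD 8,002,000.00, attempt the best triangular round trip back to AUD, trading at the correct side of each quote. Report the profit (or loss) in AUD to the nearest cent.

Best loop AUD → CHF → JPY → AUD:
AUD 8,002,000.00 ÷ 1.4881 (buy CHF at ask) = CHF 5,377,326.79
CHF 5,377,326.79 × 161.41 (sell CHF at bid) = JPY 867,954,318
JPY 867,954,318 × 0.0094071 (sell JPY at bid) = AUD 8,164,933.06

Net profit: AUD 162,933.06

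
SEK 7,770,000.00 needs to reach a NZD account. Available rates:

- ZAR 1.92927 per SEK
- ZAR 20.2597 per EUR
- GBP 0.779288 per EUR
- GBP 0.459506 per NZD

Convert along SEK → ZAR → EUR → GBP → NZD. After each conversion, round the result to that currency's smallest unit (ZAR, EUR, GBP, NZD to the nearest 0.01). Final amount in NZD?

NZD 1,254,838.48

SEK 7,770,000.00 × 1.92927 = ZAR 14,990,427.90
ZAR 14,990,427.90 ÷ 20.2597 = EUR 739,913.62
EUR 739,913.62 × 0.779288 = GBP 576,605.81
GBP 576,605.81 ÷ 0.459506 = NZD 1,254,838.48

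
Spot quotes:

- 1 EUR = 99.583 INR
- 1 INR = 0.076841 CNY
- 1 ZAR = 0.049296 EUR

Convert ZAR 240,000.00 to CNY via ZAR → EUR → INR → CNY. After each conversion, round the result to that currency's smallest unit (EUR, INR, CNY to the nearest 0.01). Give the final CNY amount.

CNY 90,531.80

ZAR 240,000.00 × 0.049296 = EUR 11,831.04
EUR 11,831.04 × 99.583 = INR 1,178,170.46
INR 1,178,170.46 × 0.076841 = CNY 90,531.80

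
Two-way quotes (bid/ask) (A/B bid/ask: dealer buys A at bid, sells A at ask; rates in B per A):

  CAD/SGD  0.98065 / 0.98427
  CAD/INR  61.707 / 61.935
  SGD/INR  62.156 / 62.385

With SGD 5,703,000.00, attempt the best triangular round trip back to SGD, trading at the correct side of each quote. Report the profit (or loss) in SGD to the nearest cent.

Best loop SGD → CAD → INR → SGD:
SGD 5,703,000.00 ÷ 0.98427 (buy CAD at ask) = CAD 5,794,141.85
CAD 5,794,141.85 × 61.707 (sell CAD at bid) = INR 357,539,111.22
INR 357,539,111.22 ÷ 62.385 (buy SGD at ask) = SGD 5,731,171.13

Net profit: SGD 28,171.13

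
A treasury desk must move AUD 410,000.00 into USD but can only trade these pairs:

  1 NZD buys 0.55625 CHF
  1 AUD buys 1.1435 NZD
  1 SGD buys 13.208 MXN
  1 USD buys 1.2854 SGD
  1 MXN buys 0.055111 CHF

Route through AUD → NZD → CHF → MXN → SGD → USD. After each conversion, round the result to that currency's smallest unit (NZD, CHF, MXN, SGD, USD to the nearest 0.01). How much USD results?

USD 278,725.31

AUD 410,000.00 × 1.1435 = NZD 468,835.00
NZD 468,835.00 × 0.55625 = CHF 260,789.47
CHF 260,789.47 ÷ 0.055111 = MXN 4,732,076.54
MXN 4,732,076.54 ÷ 13.208 = SGD 358,273.51
SGD 358,273.51 ÷ 1.2854 = USD 278,725.31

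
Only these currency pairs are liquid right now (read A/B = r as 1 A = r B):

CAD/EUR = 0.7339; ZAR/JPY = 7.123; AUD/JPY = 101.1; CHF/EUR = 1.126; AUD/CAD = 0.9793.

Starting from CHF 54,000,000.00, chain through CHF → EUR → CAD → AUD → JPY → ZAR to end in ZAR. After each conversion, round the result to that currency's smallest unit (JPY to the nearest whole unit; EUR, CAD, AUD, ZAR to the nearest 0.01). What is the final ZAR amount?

ZAR 1,200,791,816.23

CHF 54,000,000.00 × 1.126 = EUR 60,804,000.00
EUR 60,804,000.00 ÷ 0.7339 = CAD 82,850,524.59
CAD 82,850,524.59 ÷ 0.9793 = AUD 84,601,781.47
AUD 84,601,781.47 × 101.1 = JPY 8,553,240,107
JPY 8,553,240,107 ÷ 7.123 = ZAR 1,200,791,816.23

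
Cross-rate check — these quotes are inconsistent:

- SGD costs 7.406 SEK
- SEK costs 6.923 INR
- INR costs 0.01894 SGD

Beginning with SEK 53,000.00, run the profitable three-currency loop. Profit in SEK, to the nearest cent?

Profitable loop is SEK → SGD → INR → SEK:
SEK 53,000.00 ÷ 7.406 = SGD 7,156.36
SGD 7,156.36 ÷ 0.01894 = INR 377,843.70
INR 377,843.70 ÷ 6.923 = SEK 54,578.03
Profit = SEK 54,578.03 − SEK 53,000.00

Profit: SEK 1,578.03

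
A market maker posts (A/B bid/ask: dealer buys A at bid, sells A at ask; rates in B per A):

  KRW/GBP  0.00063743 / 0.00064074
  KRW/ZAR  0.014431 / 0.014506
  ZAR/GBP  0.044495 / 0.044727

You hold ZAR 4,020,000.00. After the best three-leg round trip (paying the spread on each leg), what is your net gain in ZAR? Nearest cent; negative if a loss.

Net profit: ZAR 8,578.72

Best loop ZAR → GBP → KRW → ZAR:
ZAR 4,020,000.00 × 0.044495 (sell ZAR at bid) = GBP 178,869.90
GBP 178,869.90 ÷ 0.00064074 (buy KRW at ask) = KRW 279,161,438
KRW 279,161,438 × 0.014431 (sell KRW at bid) = ZAR 4,028,578.72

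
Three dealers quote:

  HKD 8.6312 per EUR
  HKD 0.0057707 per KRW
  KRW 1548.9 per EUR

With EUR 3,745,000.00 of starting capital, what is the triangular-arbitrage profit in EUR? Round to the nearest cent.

Profit: EUR 133,220.69

Profitable loop is EUR → KRW → HKD → EUR:
EUR 3,745,000.00 × 1548.9 = KRW 5,800,630,500
KRW 5,800,630,500 × 0.0057707 = HKD 33,473,698.43
HKD 33,473,698.43 ÷ 8.6312 = EUR 3,878,220.69
Profit = EUR 3,878,220.69 − EUR 3,745,000.00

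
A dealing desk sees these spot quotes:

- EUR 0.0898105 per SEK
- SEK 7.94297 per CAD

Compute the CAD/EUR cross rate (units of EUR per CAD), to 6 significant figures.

CAD/EUR = 0.713362

1 CAD × 7.94297 = 7.94297 SEK
7.94297 SEK × 0.0898105 = 0.713362 EUR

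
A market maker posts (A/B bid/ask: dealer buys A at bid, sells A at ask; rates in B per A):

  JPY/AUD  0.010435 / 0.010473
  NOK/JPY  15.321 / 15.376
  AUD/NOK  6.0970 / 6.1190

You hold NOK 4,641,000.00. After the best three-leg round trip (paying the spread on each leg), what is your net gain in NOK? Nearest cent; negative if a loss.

Best loop NOK → AUD → JPY → NOK:
NOK 4,641,000.00 ÷ 6.1190 (buy AUD at ask) = AUD 758,457.26
AUD 758,457.26 ÷ 0.010473 (buy JPY at ask) = JPY 72,420,249
JPY 72,420,249 ÷ 15.376 (buy NOK at ask) = NOK 4,709,953.74

Net profit: NOK 68,953.74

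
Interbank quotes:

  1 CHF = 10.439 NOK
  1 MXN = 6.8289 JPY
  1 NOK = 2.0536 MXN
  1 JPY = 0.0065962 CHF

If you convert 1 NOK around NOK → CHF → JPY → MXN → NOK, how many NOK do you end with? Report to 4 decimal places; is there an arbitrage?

1.0356 (arbitrage exists)

Around NOK → CHF → JPY → MXN → NOK: 1 ÷ 10.439 ÷ 0.0065962 ÷ 6.8289 ÷ 2.0536 = 1.035573
Product > 1; profitable direction is NOK → CHF → JPY → MXN → NOK.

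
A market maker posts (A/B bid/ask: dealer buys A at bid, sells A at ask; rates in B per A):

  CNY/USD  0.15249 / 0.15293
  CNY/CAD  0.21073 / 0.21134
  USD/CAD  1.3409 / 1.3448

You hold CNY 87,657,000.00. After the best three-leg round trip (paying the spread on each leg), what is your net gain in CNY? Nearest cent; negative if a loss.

Net profit: CNY 2,160,834.77

Best loop CNY → CAD → USD → CNY:
CNY 87,657,000.00 × 0.21073 (sell CNY at bid) = CAD 18,471,959.61
CAD 18,471,959.61 ÷ 1.3448 (buy USD at ask) = USD 13,735,841.47
USD 13,735,841.47 ÷ 0.15293 (buy CNY at ask) = CNY 89,817,834.77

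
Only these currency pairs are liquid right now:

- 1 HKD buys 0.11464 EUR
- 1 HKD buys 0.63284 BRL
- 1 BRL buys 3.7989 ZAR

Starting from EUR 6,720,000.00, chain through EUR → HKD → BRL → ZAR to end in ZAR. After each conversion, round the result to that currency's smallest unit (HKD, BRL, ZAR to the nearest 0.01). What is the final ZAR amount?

ZAR 140,923,973.20

EUR 6,720,000.00 ÷ 0.11464 = HKD 58,618,283.32
HKD 58,618,283.32 × 0.63284 = BRL 37,095,994.42
BRL 37,095,994.42 × 3.7989 = ZAR 140,923,973.20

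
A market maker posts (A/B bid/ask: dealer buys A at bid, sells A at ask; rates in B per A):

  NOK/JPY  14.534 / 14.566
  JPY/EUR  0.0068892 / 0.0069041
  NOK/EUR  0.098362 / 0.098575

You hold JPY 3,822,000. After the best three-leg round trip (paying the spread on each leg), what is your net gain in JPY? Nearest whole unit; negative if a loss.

Best loop JPY → EUR → NOK → JPY:
JPY 3,822,000 × 0.0068892 (sell JPY at bid) = EUR 26,330.52
EUR 26,330.52 ÷ 0.098575 (buy NOK at ask) = NOK 267,111.56
NOK 267,111.56 × 14.534 (sell NOK at bid) = JPY 3,882,199

Net profit: JPY 60,199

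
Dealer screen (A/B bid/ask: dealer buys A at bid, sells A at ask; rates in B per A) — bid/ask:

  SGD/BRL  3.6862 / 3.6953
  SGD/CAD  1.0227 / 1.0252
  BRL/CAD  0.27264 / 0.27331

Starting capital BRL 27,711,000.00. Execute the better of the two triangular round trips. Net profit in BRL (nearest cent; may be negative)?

Best loop BRL → SGD → CAD → BRL:
BRL 27,711,000.00 ÷ 3.6953 (buy SGD at ask) = SGD 7,498,985.20
SGD 7,498,985.20 × 1.0227 (sell SGD at bid) = CAD 7,669,212.16
CAD 7,669,212.16 ÷ 0.27331 (buy BRL at ask) = BRL 28,060,488.68

Net profit: BRL 349,488.68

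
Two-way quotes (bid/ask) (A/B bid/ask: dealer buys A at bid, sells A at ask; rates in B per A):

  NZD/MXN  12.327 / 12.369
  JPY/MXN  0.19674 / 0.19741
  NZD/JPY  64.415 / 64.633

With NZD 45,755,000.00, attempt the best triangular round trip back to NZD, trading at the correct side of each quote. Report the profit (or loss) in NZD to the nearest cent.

Net profit: NZD 1,124,573.12

Best loop NZD → JPY → MXN → NZD:
NZD 45,755,000.00 × 64.415 (sell NZD at bid) = JPY 2,947,308,325
JPY 2,947,308,325 × 0.19674 (sell JPY at bid) = MXN 579,853,439.86
MXN 579,853,439.86 ÷ 12.369 (buy NZD at ask) = NZD 46,879,573.12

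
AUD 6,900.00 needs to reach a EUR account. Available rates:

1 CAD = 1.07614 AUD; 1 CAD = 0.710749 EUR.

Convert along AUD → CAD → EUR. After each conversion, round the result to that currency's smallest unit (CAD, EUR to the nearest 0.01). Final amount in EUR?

AUD 6,900.00 ÷ 1.07614 = CAD 6,411.81
CAD 6,411.81 × 0.710749 = EUR 4,557.19

EUR 4,557.19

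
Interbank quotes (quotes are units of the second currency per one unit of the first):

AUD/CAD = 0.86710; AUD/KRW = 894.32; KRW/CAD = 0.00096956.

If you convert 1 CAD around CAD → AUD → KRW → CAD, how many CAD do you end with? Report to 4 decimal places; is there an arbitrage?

Around CAD → AUD → KRW → CAD: 1 ÷ 0.86710 × 894.32 × 0.00096956 = 0.999996
Product ≈ 1 (deviation 0.000%, within rounding noise).

1.0000 (no arbitrage)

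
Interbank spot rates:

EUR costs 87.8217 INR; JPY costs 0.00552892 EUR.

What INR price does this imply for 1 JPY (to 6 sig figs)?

JPY/INR = 0.485559

1 JPY × 0.00552892 = 0.00552892 EUR
0.00552892 EUR × 87.8217 = 0.485559 INR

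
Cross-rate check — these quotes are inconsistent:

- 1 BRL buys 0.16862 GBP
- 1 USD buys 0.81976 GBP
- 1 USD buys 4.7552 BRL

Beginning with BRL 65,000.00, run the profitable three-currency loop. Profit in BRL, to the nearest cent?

Profit: BRL 1,454.17

Profitable loop is BRL → USD → GBP → BRL:
BRL 65,000.00 ÷ 4.7552 = USD 13,669.25
USD 13,669.25 × 0.81976 = GBP 11,205.50
GBP 11,205.50 ÷ 0.16862 = BRL 66,454.17
Profit = BRL 66,454.17 − BRL 65,000.00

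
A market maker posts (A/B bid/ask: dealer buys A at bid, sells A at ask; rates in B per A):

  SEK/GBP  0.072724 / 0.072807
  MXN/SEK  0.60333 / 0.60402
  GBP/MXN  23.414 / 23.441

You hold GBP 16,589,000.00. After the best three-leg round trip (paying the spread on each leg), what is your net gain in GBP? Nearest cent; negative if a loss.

Net profit: GBP 453,311.54

Best loop GBP → MXN → SEK → GBP:
GBP 16,589,000.00 × 23.414 (sell GBP at bid) = MXN 388,414,846.00
MXN 388,414,846.00 × 0.60333 (sell MXN at bid) = SEK 234,342,329.04
SEK 234,342,329.04 × 0.072724 (sell SEK at bid) = GBP 17,042,311.54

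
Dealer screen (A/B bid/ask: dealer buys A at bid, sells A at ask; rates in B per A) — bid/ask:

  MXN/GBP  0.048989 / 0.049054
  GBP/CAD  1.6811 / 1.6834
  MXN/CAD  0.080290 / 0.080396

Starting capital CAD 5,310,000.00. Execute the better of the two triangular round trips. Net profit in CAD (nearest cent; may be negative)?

Net profit: CAD 129,415.09

Best loop CAD → MXN → GBP → CAD:
CAD 5,310,000.00 ÷ 0.080396 (buy MXN at ask) = MXN 66,048,062.09
MXN 66,048,062.09 × 0.048989 (sell MXN at bid) = GBP 3,235,628.51
GBP 3,235,628.51 × 1.6811 (sell GBP at bid) = CAD 5,439,415.09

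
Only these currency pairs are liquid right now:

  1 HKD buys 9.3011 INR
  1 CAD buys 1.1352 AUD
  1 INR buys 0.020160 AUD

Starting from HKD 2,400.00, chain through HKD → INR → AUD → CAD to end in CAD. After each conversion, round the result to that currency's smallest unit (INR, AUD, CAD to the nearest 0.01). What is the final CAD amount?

CAD 396.42

HKD 2,400.00 × 9.3011 = INR 22,322.64
INR 22,322.64 × 0.020160 = AUD 450.02
AUD 450.02 ÷ 1.1352 = CAD 396.42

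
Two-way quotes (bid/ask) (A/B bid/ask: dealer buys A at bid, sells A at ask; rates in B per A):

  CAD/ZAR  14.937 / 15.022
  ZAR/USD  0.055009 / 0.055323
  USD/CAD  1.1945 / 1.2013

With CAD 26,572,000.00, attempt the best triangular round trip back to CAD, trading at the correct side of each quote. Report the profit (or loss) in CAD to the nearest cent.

Net profit: CAD 43,785.42

Best loop CAD → USD → ZAR → CAD:
CAD 26,572,000.00 ÷ 1.2013 (buy USD at ask) = USD 22,119,370.68
USD 22,119,370.68 ÷ 0.055323 (buy ZAR at ask) = ZAR 399,822,328.54
ZAR 399,822,328.54 ÷ 15.022 (buy CAD at ask) = CAD 26,615,785.42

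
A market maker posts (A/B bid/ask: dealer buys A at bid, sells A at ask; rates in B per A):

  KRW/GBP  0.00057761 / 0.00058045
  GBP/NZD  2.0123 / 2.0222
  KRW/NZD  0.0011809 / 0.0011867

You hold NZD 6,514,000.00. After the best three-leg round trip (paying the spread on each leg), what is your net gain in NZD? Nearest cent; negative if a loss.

Best loop NZD → GBP → KRW → NZD:
NZD 6,514,000.00 ÷ 2.0222 (buy GBP at ask) = GBP 3,221,244.19
GBP 3,221,244.19 ÷ 0.00058045 (buy KRW at ask) = KRW 5,549,563,596
KRW 5,549,563,596 × 0.0011809 (sell KRW at bid) = NZD 6,553,479.65

Net profit: NZD 39,479.65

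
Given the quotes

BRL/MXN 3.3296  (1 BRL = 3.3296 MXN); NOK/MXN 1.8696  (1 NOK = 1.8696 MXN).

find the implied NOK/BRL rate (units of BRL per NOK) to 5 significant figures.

NOK/BRL = 0.56151

1 NOK × 1.8696 = 1.8696 MXN
1.8696 MXN ÷ 3.3296 = 0.561509 BRL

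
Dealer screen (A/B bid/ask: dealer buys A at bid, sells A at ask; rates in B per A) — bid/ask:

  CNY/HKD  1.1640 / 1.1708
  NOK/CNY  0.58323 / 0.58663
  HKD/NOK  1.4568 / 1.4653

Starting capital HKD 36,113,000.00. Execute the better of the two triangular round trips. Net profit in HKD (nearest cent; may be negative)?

Net result: HKD -229,893.37 (no profitable arbitrage after spreads)

Best loop HKD → CNY → NOK → HKD:
HKD 36,113,000.00 ÷ 1.1708 (buy CNY at ask) = CNY 30,844,721.56
CNY 30,844,721.56 ÷ 0.58663 (buy NOK at ask) = NOK 52,579,516.15
NOK 52,579,516.15 ÷ 1.4653 (buy HKD at ask) = HKD 35,883,106.63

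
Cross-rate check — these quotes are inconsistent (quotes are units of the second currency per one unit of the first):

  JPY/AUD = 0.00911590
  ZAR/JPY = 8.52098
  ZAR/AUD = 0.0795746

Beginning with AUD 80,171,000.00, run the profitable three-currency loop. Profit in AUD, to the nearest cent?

Profitable loop is AUD → JPY → ZAR → AUD:
AUD 80,171,000.00 ÷ 0.00911590 = JPY 8,794,633,552
JPY 8,794,633,552 ÷ 8.52098 = ZAR 1,032,115,267.54
ZAR 1,032,115,267.54 × 0.0795746 = AUD 82,130,159.57
Profit = AUD 82,130,159.57 − AUD 80,171,000.00

Profit: AUD 1,959,159.57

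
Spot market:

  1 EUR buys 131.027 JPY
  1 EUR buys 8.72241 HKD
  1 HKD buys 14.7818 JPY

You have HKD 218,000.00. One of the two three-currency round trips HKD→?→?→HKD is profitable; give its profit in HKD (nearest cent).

Profit: HKD 3,540.67

Profitable loop is HKD → EUR → JPY → HKD:
HKD 218,000.00 ÷ 8.72241 = EUR 24,993.09
EUR 24,993.09 × 131.027 = JPY 3,274,770
JPY 3,274,770 ÷ 14.7818 = HKD 221,540.67
Profit = HKD 221,540.67 − HKD 218,000.00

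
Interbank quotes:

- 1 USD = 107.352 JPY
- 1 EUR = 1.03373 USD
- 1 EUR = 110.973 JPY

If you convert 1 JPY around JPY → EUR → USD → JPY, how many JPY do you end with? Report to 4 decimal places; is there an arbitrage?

1.0000 (no arbitrage)

Around JPY → EUR → USD → JPY: 1 ÷ 110.973 × 1.03373 × 107.352 = 1.000000
Product ≈ 1 (deviation 0.000%, within rounding noise).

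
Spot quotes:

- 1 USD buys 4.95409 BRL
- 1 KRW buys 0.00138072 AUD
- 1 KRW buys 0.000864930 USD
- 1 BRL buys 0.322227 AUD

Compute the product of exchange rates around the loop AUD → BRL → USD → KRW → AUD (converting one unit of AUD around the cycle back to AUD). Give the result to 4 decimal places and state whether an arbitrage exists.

1.0000 (no arbitrage)

Around AUD → BRL → USD → KRW → AUD: 1 ÷ 0.322227 ÷ 4.95409 ÷ 0.000864930 × 0.00138072 = 0.999997
Product ≈ 1 (deviation 0.000%, within rounding noise).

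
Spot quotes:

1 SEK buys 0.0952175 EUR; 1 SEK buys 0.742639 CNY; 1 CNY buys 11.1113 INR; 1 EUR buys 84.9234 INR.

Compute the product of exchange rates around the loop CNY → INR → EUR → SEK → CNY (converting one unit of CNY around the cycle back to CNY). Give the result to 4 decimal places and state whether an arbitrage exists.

Around CNY → INR → EUR → SEK → CNY: 1 × 11.1113 ÷ 84.9234 ÷ 0.0952175 × 0.742639 = 1.020466
Product > 1; profitable direction is CNY → INR → EUR → SEK → CNY.

1.0205 (arbitrage exists)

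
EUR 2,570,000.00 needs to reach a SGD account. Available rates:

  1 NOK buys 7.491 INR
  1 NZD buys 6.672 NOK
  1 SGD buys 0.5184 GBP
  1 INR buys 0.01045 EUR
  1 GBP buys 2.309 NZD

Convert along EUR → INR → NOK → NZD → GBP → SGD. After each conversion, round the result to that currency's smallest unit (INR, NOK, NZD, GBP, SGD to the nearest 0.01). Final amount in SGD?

EUR 2,570,000.00 ÷ 0.01045 = INR 245,933,014.35
INR 245,933,014.35 ÷ 7.491 = NOK 32,830,465.14
NOK 32,830,465.14 ÷ 6.672 = NZD 4,920,633.26
NZD 4,920,633.26 ÷ 2.309 = GBP 2,131,066.81
GBP 2,131,066.81 ÷ 0.5184 = SGD 4,110,854.19

SGD 4,110,854.19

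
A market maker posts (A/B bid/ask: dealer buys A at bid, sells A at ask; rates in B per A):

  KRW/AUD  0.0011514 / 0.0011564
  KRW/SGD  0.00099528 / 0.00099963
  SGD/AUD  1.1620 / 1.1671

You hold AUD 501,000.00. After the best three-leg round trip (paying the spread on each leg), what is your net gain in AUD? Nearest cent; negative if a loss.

Net profit: AUD 49.98

Best loop AUD → KRW → SGD → AUD:
AUD 501,000.00 ÷ 0.0011564 (buy KRW at ask) = KRW 433,241,093
KRW 433,241,093 × 0.00099528 (sell KRW at bid) = SGD 431,196.20
SGD 431,196.20 × 1.1620 (sell SGD at bid) = AUD 501,049.98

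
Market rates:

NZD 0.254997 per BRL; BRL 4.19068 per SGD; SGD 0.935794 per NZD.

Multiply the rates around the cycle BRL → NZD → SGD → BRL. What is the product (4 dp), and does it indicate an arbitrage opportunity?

Around BRL → NZD → SGD → BRL: 1 × 0.254997 × 0.935794 × 4.19068 = 1.000000
Product ≈ 1 (deviation 0.000%, within rounding noise).

1.0000 (no arbitrage)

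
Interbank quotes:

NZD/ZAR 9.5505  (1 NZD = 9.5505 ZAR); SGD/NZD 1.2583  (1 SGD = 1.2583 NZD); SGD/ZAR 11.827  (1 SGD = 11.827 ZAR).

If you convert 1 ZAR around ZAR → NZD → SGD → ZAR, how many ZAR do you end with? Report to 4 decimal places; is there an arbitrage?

0.9842 (arbitrage exists)

Around ZAR → NZD → SGD → ZAR: 1 ÷ 9.5505 ÷ 1.2583 × 11.827 = 0.984157
Product < 1; profitable direction is ZAR → SGD → NZD → ZAR.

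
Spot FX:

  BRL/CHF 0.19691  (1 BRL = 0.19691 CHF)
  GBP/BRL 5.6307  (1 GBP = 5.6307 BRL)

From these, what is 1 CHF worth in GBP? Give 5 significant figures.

CHF/GBP = 0.90192

1 CHF ÷ 0.19691 = 5.07846 BRL
5.07846 BRL ÷ 5.6307 = 0.901924 GBP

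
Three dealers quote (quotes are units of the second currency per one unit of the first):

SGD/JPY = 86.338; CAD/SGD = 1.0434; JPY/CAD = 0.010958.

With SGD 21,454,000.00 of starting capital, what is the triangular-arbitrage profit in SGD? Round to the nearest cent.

Profit: SGD 279,224.37

Profitable loop is SGD → CAD → JPY → SGD:
SGD 21,454,000.00 ÷ 1.0434 = CAD 20,561,625.46
CAD 20,561,625.46 ÷ 0.010958 = JPY 1,876,403,126
JPY 1,876,403,126 ÷ 86.338 = SGD 21,733,224.37
Profit = SGD 21,733,224.37 − SGD 21,454,000.00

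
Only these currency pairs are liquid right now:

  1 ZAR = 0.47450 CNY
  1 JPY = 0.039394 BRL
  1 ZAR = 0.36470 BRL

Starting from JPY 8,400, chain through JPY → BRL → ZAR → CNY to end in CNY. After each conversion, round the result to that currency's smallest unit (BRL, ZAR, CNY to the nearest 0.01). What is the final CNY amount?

CNY 430.54

JPY 8,400 × 0.039394 = BRL 330.91
BRL 330.91 ÷ 0.36470 = ZAR 907.35
ZAR 907.35 × 0.47450 = CNY 430.54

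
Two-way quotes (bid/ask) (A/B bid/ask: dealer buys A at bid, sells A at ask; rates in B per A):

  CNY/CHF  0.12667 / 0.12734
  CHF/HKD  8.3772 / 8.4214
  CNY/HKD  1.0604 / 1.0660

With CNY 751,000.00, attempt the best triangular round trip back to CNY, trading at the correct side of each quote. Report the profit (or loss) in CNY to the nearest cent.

Best loop CNY → CHF → HKD → CNY:
CNY 751,000.00 × 0.12667 (sell CNY at bid) = CHF 95,129.17
CHF 95,129.17 × 8.3772 (sell CHF at bid) = HKD 796,916.08
HKD 796,916.08 ÷ 1.0660 (buy CNY at ask) = CNY 747,576.06

Net result: CNY -3,423.94 (no profitable arbitrage after spreads)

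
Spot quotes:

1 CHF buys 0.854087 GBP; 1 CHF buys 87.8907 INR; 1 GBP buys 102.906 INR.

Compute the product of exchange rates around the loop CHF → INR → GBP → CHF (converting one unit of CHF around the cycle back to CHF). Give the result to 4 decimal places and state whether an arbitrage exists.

Around CHF → INR → GBP → CHF: 1 × 87.8907 ÷ 102.906 ÷ 0.854087 = 1.000000
Product ≈ 1 (deviation 0.000%, within rounding noise).

1.0000 (no arbitrage)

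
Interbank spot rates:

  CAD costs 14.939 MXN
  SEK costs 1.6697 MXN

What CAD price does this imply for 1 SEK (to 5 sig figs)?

SEK/CAD = 0.11177

1 SEK × 1.6697 = 1.6697 MXN
1.6697 MXN ÷ 14.939 = 0.111768 CAD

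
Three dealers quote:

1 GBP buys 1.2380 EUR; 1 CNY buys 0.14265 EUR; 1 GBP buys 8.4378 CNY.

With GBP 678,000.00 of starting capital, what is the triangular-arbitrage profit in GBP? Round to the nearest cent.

Profit: GBP 19,347.64

Profitable loop is GBP → EUR → CNY → GBP:
GBP 678,000.00 × 1.2380 = EUR 839,364.00
EUR 839,364.00 ÷ 0.14265 = CNY 5,884,079.92
CNY 5,884,079.92 ÷ 8.4378 = GBP 697,347.64
Profit = GBP 697,347.64 − GBP 678,000.00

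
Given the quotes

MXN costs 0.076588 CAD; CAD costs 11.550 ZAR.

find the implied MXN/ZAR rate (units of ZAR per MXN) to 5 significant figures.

MXN/ZAR = 0.88459

1 MXN × 0.076588 = 0.076588 CAD
0.076588 CAD × 11.550 = 0.884591 ZAR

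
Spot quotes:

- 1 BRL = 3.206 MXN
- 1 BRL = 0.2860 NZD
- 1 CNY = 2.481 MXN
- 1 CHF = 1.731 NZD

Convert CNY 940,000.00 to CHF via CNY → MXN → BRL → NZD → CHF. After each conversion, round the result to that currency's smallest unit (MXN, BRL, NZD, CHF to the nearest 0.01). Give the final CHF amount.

CHF 120,187.71

CNY 940,000.00 × 2.481 = MXN 2,332,140.00
MXN 2,332,140.00 ÷ 3.206 = BRL 727,429.82
BRL 727,429.82 × 0.2860 = NZD 208,044.93
NZD 208,044.93 ÷ 1.731 = CHF 120,187.71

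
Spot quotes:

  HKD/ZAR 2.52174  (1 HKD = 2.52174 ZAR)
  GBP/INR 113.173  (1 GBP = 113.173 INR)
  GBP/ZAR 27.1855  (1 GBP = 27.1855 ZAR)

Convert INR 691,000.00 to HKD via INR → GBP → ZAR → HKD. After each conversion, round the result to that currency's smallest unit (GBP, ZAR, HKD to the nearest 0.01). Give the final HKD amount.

INR 691,000.00 ÷ 113.173 = GBP 6,105.70
GBP 6,105.70 × 27.1855 = ZAR 165,986.51
ZAR 165,986.51 ÷ 2.52174 = HKD 65,822.21

HKD 65,822.21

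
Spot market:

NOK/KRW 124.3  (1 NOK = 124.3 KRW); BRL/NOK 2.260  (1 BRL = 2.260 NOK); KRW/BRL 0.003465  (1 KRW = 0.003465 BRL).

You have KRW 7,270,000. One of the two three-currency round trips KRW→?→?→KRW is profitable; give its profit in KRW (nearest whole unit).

Profitable loop is KRW → NOK → BRL → KRW:
KRW 7,270,000 ÷ 124.3 = NOK 58,487.53
NOK 58,487.53 ÷ 2.260 = BRL 25,879.44
BRL 25,879.44 ÷ 0.003465 = KRW 7,468,813
Profit = KRW 7,468,813 − KRW 7,270,000

Profit: KRW 198,813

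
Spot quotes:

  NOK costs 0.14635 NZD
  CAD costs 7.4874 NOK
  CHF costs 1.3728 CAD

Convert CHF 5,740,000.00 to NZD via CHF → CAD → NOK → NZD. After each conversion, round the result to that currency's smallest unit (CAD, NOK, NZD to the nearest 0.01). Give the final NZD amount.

NZD 8,634,613.94

CHF 5,740,000.00 × 1.3728 = CAD 7,879,872.00
CAD 7,879,872.00 × 7.4874 = NOK 58,999,753.61
NOK 58,999,753.61 × 0.14635 = NZD 8,634,613.94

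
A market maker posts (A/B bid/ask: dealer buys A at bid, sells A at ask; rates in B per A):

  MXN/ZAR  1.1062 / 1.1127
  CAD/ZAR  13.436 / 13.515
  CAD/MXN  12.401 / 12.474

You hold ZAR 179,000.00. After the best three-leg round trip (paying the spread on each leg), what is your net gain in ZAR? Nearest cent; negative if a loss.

Net profit: ZAR 2,688.46

Best loop ZAR → CAD → MXN → ZAR:
ZAR 179,000.00 ÷ 13.515 (buy CAD at ask) = CAD 13,244.54
CAD 13,244.54 × 12.401 (sell CAD at bid) = MXN 164,245.58
MXN 164,245.58 × 1.1062 (sell MXN at bid) = ZAR 181,688.46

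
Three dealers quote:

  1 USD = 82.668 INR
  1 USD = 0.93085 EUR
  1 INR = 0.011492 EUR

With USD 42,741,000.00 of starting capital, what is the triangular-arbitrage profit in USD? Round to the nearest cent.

Profitable loop is USD → INR → EUR → USD:
USD 42,741,000.00 × 82.668 = INR 3,533,312,988.00
INR 3,533,312,988.00 × 0.011492 = EUR 40,604,832.86
EUR 40,604,832.86 ÷ 0.93085 = USD 43,621,241.72
Profit = USD 43,621,241.72 − USD 42,741,000.00

Profit: USD 880,241.72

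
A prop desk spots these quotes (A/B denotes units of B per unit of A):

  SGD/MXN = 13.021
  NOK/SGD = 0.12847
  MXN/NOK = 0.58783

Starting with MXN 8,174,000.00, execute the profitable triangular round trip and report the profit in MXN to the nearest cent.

Profitable loop is MXN → SGD → NOK → MXN:
MXN 8,174,000.00 ÷ 13.021 = SGD 627,755.16
SGD 627,755.16 ÷ 0.12847 = NOK 4,886,394.99
NOK 4,886,394.99 ÷ 0.58783 = MXN 8,312,598.87
Profit = MXN 8,312,598.87 − MXN 8,174,000.00

Profit: MXN 138,598.87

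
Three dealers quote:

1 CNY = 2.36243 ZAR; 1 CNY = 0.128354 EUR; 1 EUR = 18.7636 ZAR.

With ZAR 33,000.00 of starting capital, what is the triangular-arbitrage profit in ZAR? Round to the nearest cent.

Profitable loop is ZAR → CNY → EUR → ZAR:
ZAR 33,000.00 ÷ 2.36243 = CNY 13,968.67
CNY 13,968.67 × 0.128354 = EUR 1,792.93
EUR 1,792.93 × 18.7636 = ZAR 33,641.90
Profit = ZAR 33,641.90 − ZAR 33,000.00

Profit: ZAR 641.90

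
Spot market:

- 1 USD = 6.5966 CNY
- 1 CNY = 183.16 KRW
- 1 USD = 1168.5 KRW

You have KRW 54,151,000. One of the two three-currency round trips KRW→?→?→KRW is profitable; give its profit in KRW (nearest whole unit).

Profitable loop is KRW → USD → CNY → KRW:
KRW 54,151,000 ÷ 1168.5 = USD 46,342.32
USD 46,342.32 × 6.5966 = CNY 305,701.74
CNY 305,701.74 × 183.16 = KRW 55,992,331
Profit = KRW 55,992,331 − KRW 54,151,000

Profit: KRW 1,841,331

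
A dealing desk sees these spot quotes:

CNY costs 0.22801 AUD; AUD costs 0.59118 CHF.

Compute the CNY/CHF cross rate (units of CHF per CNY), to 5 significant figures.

1 CNY × 0.22801 = 0.22801 AUD
0.22801 AUD × 0.59118 = 0.134795 CHF

CNY/CHF = 0.13479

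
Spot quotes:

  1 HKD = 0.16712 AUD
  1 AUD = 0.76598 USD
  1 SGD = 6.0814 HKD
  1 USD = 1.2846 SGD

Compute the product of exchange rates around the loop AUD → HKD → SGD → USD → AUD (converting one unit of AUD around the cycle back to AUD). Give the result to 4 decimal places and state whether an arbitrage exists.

Around AUD → HKD → SGD → USD → AUD: 1 ÷ 0.16712 ÷ 6.0814 ÷ 1.2846 ÷ 0.76598 = 0.999960
Product ≈ 1 (deviation 0.004%, within rounding noise).

1.0000 (no arbitrage)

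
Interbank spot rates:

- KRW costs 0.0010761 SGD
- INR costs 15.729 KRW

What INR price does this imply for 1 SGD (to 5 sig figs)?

SGD/INR = 59.081

1 SGD ÷ 0.0010761 = 929.282 KRW
929.282 KRW ÷ 15.729 = 59.0808 INR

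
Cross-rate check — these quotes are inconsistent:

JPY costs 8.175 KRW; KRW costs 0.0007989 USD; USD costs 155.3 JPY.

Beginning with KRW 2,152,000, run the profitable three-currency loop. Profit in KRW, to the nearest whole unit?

Profitable loop is KRW → USD → JPY → KRW:
KRW 2,152,000 × 0.0007989 = USD 1,719.23
USD 1,719.23 × 155.3 = JPY 266,997
JPY 266,997 × 8.175 = KRW 2,182,699
Profit = KRW 2,182,699 − KRW 2,152,000

Profit: KRW 30,699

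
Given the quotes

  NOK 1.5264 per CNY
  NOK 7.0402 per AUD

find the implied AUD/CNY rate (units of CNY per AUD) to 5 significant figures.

1 AUD × 7.0402 = 7.0402 NOK
7.0402 NOK ÷ 1.5264 = 4.61229 CNY

AUD/CNY = 4.6123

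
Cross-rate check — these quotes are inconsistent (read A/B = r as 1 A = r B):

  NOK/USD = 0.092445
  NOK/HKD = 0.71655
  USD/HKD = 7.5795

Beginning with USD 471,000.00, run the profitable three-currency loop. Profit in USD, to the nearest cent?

Profit: USD 10,663.15

Profitable loop is USD → NOK → HKD → USD:
USD 471,000.00 ÷ 0.092445 = NOK 5,094,921.30
NOK 5,094,921.30 × 0.71655 = HKD 3,650,765.86
HKD 3,650,765.86 ÷ 7.5795 = USD 481,663.15
Profit = USD 481,663.15 − USD 471,000.00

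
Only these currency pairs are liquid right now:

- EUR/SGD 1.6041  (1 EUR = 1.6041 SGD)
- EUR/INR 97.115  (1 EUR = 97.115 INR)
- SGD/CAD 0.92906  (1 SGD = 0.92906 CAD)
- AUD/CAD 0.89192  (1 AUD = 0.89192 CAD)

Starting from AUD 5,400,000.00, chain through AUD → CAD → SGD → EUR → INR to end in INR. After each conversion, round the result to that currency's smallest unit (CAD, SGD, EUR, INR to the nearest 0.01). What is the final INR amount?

INR 313,856,246.32

AUD 5,400,000.00 × 0.89192 = CAD 4,816,368.00
CAD 4,816,368.00 ÷ 0.92906 = SGD 5,184,130.20
SGD 5,184,130.20 ÷ 1.6041 = EUR 3,231,799.89
EUR 3,231,799.89 × 97.115 = INR 313,856,246.32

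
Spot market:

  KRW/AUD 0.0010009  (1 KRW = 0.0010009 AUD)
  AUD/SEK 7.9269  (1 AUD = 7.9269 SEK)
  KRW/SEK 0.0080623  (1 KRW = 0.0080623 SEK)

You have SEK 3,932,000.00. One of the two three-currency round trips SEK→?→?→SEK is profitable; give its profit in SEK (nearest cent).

Profit: SEK 63,566.79

Profitable loop is SEK → AUD → KRW → SEK:
SEK 3,932,000.00 ÷ 7.9269 = AUD 496,032.50
AUD 496,032.50 ÷ 0.0010009 = KRW 495,586,469
KRW 495,586,469 × 0.0080623 = SEK 3,995,566.79
Profit = SEK 3,995,566.79 − SEK 3,932,000.00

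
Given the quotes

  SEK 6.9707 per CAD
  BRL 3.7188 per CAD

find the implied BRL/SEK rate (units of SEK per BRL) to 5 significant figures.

BRL/SEK = 1.8744

1 BRL ÷ 3.7188 = 0.268904 CAD
0.268904 CAD × 6.9707 = 1.87445 SEK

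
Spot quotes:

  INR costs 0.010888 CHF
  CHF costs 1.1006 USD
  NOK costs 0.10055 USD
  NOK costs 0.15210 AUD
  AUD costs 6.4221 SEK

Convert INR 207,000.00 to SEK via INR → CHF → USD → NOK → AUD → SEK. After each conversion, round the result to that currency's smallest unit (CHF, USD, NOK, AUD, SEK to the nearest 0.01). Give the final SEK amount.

SEK 24,097.52

INR 207,000.00 × 0.010888 = CHF 2,253.82
CHF 2,253.82 × 1.1006 = USD 2,480.55
USD 2,480.55 ÷ 0.10055 = NOK 24,669.82
NOK 24,669.82 × 0.15210 = AUD 3,752.28
AUD 3,752.28 × 6.4221 = SEK 24,097.52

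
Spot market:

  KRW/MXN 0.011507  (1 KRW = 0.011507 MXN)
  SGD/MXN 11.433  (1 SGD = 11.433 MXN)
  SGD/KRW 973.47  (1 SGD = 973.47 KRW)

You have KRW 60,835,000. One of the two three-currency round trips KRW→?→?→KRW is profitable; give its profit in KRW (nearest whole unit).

Profit: KRW 1,256,054

Profitable loop is KRW → SGD → MXN → KRW:
KRW 60,835,000 ÷ 973.47 = SGD 62,492.94
SGD 62,492.94 × 11.433 = MXN 714,481.76
MXN 714,481.76 ÷ 0.011507 = KRW 62,091,054
Profit = KRW 62,091,054 − KRW 60,835,000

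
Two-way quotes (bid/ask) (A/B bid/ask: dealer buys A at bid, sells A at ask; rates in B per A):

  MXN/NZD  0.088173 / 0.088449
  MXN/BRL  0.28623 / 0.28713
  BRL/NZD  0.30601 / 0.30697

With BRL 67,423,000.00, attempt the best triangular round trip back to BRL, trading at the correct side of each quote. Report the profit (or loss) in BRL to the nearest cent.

Best loop BRL → MXN → NZD → BRL:
BRL 67,423,000.00 ÷ 0.28713 (buy MXN at ask) = MXN 234,816,981.85
MXN 234,816,981.85 × 0.088173 (sell MXN at bid) = NZD 20,704,517.74
NZD 20,704,517.74 ÷ 0.30697 (buy BRL at ask) = BRL 67,448,016.88

Net profit: BRL 25,016.88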